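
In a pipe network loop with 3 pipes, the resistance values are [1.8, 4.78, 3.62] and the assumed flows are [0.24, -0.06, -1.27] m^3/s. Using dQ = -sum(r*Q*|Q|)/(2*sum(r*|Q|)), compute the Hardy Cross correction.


Numerator terms (r*Q*|Q|): 1.8*0.24*|0.24| = 0.1037; 4.78*-0.06*|-0.06| = -0.0172; 3.62*-1.27*|-1.27| = -5.8387.
Sum of numerator = -5.7522.
Denominator terms (r*|Q|): 1.8*|0.24| = 0.432; 4.78*|-0.06| = 0.2868; 3.62*|-1.27| = 4.5974.
2 * sum of denominator = 2 * 5.3162 = 10.6324.
dQ = --5.7522 / 10.6324 = 0.541 m^3/s.

0.541


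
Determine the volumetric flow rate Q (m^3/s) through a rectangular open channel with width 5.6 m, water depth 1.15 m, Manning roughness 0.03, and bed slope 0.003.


For a rectangular channel, the cross-sectional area A = b * y = 5.6 * 1.15 = 6.44 m^2.
The wetted perimeter P = b + 2y = 5.6 + 2*1.15 = 7.9 m.
Hydraulic radius R = A/P = 6.44/7.9 = 0.8152 m.
Velocity V = (1/n)*R^(2/3)*S^(1/2) = (1/0.03)*0.8152^(2/3)*0.003^(1/2) = 1.5932 m/s.
Discharge Q = A * V = 6.44 * 1.5932 = 10.26 m^3/s.

10.26


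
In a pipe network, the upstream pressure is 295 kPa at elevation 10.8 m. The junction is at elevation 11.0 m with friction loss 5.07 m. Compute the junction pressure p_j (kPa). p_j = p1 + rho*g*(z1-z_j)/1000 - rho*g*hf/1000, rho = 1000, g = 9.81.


Junction pressure: p_j = p1 + rho*g*(z1 - z_j)/1000 - rho*g*hf/1000.
Elevation term = 1000*9.81*(10.8 - 11.0)/1000 = -1.962 kPa.
Friction term = 1000*9.81*5.07/1000 = 49.737 kPa.
p_j = 295 + -1.962 - 49.737 = 243.3 kPa.

243.3


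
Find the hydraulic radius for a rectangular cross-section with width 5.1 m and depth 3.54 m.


For a rectangular section:
Flow area A = b * y = 5.1 * 3.54 = 18.05 m^2.
Wetted perimeter P = b + 2y = 5.1 + 2*3.54 = 12.18 m.
Hydraulic radius R = A/P = 18.05 / 12.18 = 1.4823 m.

1.4823


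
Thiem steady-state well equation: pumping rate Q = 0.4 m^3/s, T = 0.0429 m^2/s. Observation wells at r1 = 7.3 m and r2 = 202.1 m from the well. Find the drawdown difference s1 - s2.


Thiem equation: s1 - s2 = Q/(2*pi*T) * ln(r2/r1).
ln(r2/r1) = ln(202.1/7.3) = 3.3209.
Q/(2*pi*T) = 0.4 / (2*pi*0.0429) = 0.4 / 0.2695 = 1.484.
s1 - s2 = 1.484 * 3.3209 = 4.9281 m.

4.9281


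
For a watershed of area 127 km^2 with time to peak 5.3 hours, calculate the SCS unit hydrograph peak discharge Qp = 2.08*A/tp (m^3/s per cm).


SCS formula: Qp = 2.08 * A / tp.
Qp = 2.08 * 127 / 5.3
   = 264.16 / 5.3
   = 49.84 m^3/s per cm.

49.84


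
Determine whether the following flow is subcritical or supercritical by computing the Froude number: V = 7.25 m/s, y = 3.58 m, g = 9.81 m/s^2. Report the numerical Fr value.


The Froude number is defined as Fr = V / sqrt(g*y).
g*y = 9.81 * 3.58 = 35.1198.
sqrt(g*y) = sqrt(35.1198) = 5.9262.
Fr = 7.25 / 5.9262 = 1.2234.
Since Fr > 1, the flow is supercritical.

1.2234


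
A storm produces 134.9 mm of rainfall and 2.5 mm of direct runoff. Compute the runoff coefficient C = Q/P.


The runoff coefficient C = runoff depth / rainfall depth.
C = 2.5 / 134.9
  = 0.0185.

0.0185


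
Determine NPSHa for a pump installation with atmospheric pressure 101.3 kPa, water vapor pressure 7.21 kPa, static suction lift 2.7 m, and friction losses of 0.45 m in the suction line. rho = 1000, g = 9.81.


NPSHa = p_atm/(rho*g) - z_s - hf_s - p_vap/(rho*g).
p_atm/(rho*g) = 101.3*1000 / (1000*9.81) = 10.326 m.
p_vap/(rho*g) = 7.21*1000 / (1000*9.81) = 0.735 m.
NPSHa = 10.326 - 2.7 - 0.45 - 0.735
      = 6.44 m.

6.44


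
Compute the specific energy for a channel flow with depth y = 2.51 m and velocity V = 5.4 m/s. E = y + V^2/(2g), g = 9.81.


Specific energy E = y + V^2/(2g).
Velocity head = V^2/(2g) = 5.4^2 / (2*9.81) = 29.16 / 19.62 = 1.4862 m.
E = 2.51 + 1.4862 = 3.9962 m.

3.9962


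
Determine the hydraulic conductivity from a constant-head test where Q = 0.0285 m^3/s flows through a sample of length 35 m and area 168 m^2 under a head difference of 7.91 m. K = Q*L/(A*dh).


From K = Q*L / (A*dh):
Numerator: Q*L = 0.0285 * 35 = 0.9975.
Denominator: A*dh = 168 * 7.91 = 1328.88.
K = 0.9975 / 1328.88 = 0.000751 m/s.

0.000751


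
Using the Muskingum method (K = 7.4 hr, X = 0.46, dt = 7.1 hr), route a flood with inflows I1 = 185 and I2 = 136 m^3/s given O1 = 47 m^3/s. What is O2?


Muskingum coefficients:
denom = 2*K*(1-X) + dt = 2*7.4*(1-0.46) + 7.1 = 15.092.
C0 = (dt - 2*K*X)/denom = (7.1 - 2*7.4*0.46)/15.092 = 0.0193.
C1 = (dt + 2*K*X)/denom = (7.1 + 2*7.4*0.46)/15.092 = 0.9215.
C2 = (2*K*(1-X) - dt)/denom = 0.0591.
O2 = C0*I2 + C1*I1 + C2*O1
   = 0.0193*136 + 0.9215*185 + 0.0591*47
   = 175.9 m^3/s.

175.9


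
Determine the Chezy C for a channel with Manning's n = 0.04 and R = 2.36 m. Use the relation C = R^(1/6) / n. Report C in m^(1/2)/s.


The Chezy coefficient relates to Manning's n through C = R^(1/6) / n.
R^(1/6) = 2.36^(1/6) = 1.153857.
C = 1.153857 / 0.04 = 28.85 m^(1/2)/s.

28.85


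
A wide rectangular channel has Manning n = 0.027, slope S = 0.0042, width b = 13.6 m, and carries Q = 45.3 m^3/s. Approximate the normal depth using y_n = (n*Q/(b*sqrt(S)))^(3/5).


We use the wide-channel approximation y_n = (n*Q/(b*sqrt(S)))^(3/5).
sqrt(S) = sqrt(0.0042) = 0.064807.
Numerator: n*Q = 0.027 * 45.3 = 1.2231.
Denominator: b*sqrt(S) = 13.6 * 0.064807 = 0.881375.
arg = 1.3877.
y_n = 1.3877^(3/5) = 1.2172 m.

1.2172


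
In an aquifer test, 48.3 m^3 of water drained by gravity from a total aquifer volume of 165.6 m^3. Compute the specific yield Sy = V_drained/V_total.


Specific yield Sy = Volume drained / Total volume.
Sy = 48.3 / 165.6
   = 0.2917.

0.2917


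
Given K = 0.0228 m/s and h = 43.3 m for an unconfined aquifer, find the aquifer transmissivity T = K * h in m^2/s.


Transmissivity is defined as T = K * h.
T = 0.0228 * 43.3
  = 0.9872 m^2/s.

0.9872


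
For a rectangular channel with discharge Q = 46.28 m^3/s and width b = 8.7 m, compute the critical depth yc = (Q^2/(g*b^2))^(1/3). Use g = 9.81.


Using yc = (Q^2 / (g * b^2))^(1/3):
Q^2 = 46.28^2 = 2141.84.
g * b^2 = 9.81 * 8.7^2 = 9.81 * 75.69 = 742.52.
Q^2 / (g*b^2) = 2141.84 / 742.52 = 2.8846.
yc = 2.8846^(1/3) = 1.4235 m.

1.4235


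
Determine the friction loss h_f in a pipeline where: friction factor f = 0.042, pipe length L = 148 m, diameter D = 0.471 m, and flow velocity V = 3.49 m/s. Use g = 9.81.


Darcy-Weisbach equation: h_f = f * (L/D) * V^2/(2g).
f * L/D = 0.042 * 148/0.471 = 13.1975.
V^2/(2g) = 3.49^2 / (2*9.81) = 12.1801 / 19.62 = 0.6208 m.
h_f = 13.1975 * 0.6208 = 8.193 m.

8.193


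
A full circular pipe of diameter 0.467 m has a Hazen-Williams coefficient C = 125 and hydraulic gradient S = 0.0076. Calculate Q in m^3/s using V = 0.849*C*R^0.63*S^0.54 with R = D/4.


For a full circular pipe, R = D/4 = 0.467/4 = 0.1168 m.
V = 0.849 * 125 * 0.1168^0.63 * 0.0076^0.54
  = 0.849 * 125 * 0.258447 * 0.07172
  = 1.9671 m/s.
Pipe area A = pi*D^2/4 = pi*0.467^2/4 = 0.1713 m^2.
Q = A * V = 0.1713 * 1.9671 = 0.3369 m^3/s.

0.3369


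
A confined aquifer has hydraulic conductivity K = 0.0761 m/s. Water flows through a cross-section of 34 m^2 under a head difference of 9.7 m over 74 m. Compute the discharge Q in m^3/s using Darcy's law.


Darcy's law: Q = K * A * i, where i = dh/L.
Hydraulic gradient i = 9.7 / 74 = 0.131081.
Q = 0.0761 * 34 * 0.131081
  = 0.3392 m^3/s.

0.3392


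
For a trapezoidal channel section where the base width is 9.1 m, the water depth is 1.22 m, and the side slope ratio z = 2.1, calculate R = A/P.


For a trapezoidal section with side slope z:
A = (b + z*y)*y = (9.1 + 2.1*1.22)*1.22 = 14.228 m^2.
P = b + 2*y*sqrt(1 + z^2) = 9.1 + 2*1.22*sqrt(1 + 2.1^2) = 14.775 m.
R = A/P = 14.228 / 14.775 = 0.9629 m.

0.9629


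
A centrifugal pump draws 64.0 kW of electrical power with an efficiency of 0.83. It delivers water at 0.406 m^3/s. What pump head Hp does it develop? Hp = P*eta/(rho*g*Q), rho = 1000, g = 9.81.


Pump head formula: Hp = P * eta / (rho * g * Q).
Numerator: P * eta = 64.0 * 1000 * 0.83 = 53120.0 W.
Denominator: rho * g * Q = 1000 * 9.81 * 0.406 = 3982.86.
Hp = 53120.0 / 3982.86 = 13.34 m.

13.34


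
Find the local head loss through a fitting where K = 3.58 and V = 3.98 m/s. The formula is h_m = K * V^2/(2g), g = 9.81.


Minor loss formula: h_m = K * V^2/(2g).
V^2 = 3.98^2 = 15.8404.
V^2/(2g) = 15.8404 / 19.62 = 0.8074 m.
h_m = 3.58 * 0.8074 = 2.8903 m.

2.8903


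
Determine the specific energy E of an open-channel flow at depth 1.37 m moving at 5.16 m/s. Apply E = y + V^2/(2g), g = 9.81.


Specific energy E = y + V^2/(2g).
Velocity head = V^2/(2g) = 5.16^2 / (2*9.81) = 26.6256 / 19.62 = 1.3571 m.
E = 1.37 + 1.3571 = 2.7271 m.

2.7271


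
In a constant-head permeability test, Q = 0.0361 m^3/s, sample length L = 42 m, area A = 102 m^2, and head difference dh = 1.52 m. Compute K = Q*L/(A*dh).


From K = Q*L / (A*dh):
Numerator: Q*L = 0.0361 * 42 = 1.5162.
Denominator: A*dh = 102 * 1.52 = 155.04.
K = 1.5162 / 155.04 = 0.009779 m/s.

0.009779


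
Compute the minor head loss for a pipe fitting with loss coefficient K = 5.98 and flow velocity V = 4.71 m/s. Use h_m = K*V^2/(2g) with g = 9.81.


Minor loss formula: h_m = K * V^2/(2g).
V^2 = 4.71^2 = 22.1841.
V^2/(2g) = 22.1841 / 19.62 = 1.1307 m.
h_m = 5.98 * 1.1307 = 6.7615 m.

6.7615


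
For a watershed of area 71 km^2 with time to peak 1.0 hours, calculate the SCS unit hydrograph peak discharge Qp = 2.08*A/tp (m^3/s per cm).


SCS formula: Qp = 2.08 * A / tp.
Qp = 2.08 * 71 / 1.0
   = 147.68 / 1.0
   = 147.68 m^3/s per cm.

147.68


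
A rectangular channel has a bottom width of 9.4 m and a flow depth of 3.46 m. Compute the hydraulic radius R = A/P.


For a rectangular section:
Flow area A = b * y = 9.4 * 3.46 = 32.52 m^2.
Wetted perimeter P = b + 2y = 9.4 + 2*3.46 = 16.32 m.
Hydraulic radius R = A/P = 32.52 / 16.32 = 1.9929 m.

1.9929


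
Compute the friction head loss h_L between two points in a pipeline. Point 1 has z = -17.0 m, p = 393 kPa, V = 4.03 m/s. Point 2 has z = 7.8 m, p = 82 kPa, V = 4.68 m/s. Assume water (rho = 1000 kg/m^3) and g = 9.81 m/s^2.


Total head at each section: H = z + p/(rho*g) + V^2/(2g).
H1 = -17.0 + 393*1000/(1000*9.81) + 4.03^2/(2*9.81)
   = -17.0 + 40.061 + 0.8278
   = 23.889 m.
H2 = 7.8 + 82*1000/(1000*9.81) + 4.68^2/(2*9.81)
   = 7.8 + 8.359 + 1.1163
   = 17.275 m.
h_L = H1 - H2 = 23.889 - 17.275 = 6.614 m.

6.614


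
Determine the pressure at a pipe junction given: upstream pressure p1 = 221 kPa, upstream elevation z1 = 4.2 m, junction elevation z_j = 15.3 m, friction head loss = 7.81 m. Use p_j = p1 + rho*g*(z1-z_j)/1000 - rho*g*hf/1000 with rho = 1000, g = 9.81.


Junction pressure: p_j = p1 + rho*g*(z1 - z_j)/1000 - rho*g*hf/1000.
Elevation term = 1000*9.81*(4.2 - 15.3)/1000 = -108.891 kPa.
Friction term = 1000*9.81*7.81/1000 = 76.616 kPa.
p_j = 221 + -108.891 - 76.616 = 35.49 kPa.

35.49


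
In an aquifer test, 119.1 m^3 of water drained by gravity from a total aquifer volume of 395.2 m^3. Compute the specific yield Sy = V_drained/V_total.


Specific yield Sy = Volume drained / Total volume.
Sy = 119.1 / 395.2
   = 0.3014.

0.3014


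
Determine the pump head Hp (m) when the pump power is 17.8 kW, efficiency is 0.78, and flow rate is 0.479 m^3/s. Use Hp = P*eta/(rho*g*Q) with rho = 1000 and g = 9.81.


Pump head formula: Hp = P * eta / (rho * g * Q).
Numerator: P * eta = 17.8 * 1000 * 0.78 = 13884.0 W.
Denominator: rho * g * Q = 1000 * 9.81 * 0.479 = 4698.99.
Hp = 13884.0 / 4698.99 = 2.95 m.

2.95


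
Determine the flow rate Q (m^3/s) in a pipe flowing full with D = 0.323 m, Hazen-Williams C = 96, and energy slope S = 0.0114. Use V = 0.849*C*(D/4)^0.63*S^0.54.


For a full circular pipe, R = D/4 = 0.323/4 = 0.0808 m.
V = 0.849 * 96 * 0.0808^0.63 * 0.0114^0.54
  = 0.849 * 96 * 0.20488 * 0.089275
  = 1.4908 m/s.
Pipe area A = pi*D^2/4 = pi*0.323^2/4 = 0.0819 m^2.
Q = A * V = 0.0819 * 1.4908 = 0.1222 m^3/s.

0.1222


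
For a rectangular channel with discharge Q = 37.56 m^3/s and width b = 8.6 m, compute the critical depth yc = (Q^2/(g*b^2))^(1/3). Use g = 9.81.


Using yc = (Q^2 / (g * b^2))^(1/3):
Q^2 = 37.56^2 = 1410.75.
g * b^2 = 9.81 * 8.6^2 = 9.81 * 73.96 = 725.55.
Q^2 / (g*b^2) = 1410.75 / 725.55 = 1.9444.
yc = 1.9444^(1/3) = 1.2481 m.

1.2481


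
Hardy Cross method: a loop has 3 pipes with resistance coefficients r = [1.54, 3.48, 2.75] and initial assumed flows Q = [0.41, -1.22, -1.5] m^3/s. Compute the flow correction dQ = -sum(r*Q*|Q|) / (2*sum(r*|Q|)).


Numerator terms (r*Q*|Q|): 1.54*0.41*|0.41| = 0.2589; 3.48*-1.22*|-1.22| = -5.1796; 2.75*-1.5*|-1.5| = -6.1875.
Sum of numerator = -11.1083.
Denominator terms (r*|Q|): 1.54*|0.41| = 0.6314; 3.48*|-1.22| = 4.2456; 2.75*|-1.5| = 4.125.
2 * sum of denominator = 2 * 9.002 = 18.004.
dQ = --11.1083 / 18.004 = 0.617 m^3/s.

0.617


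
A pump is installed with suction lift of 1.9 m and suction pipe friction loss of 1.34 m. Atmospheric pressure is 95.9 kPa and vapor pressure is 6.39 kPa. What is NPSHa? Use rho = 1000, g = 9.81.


NPSHa = p_atm/(rho*g) - z_s - hf_s - p_vap/(rho*g).
p_atm/(rho*g) = 95.9*1000 / (1000*9.81) = 9.776 m.
p_vap/(rho*g) = 6.39*1000 / (1000*9.81) = 0.651 m.
NPSHa = 9.776 - 1.9 - 1.34 - 0.651
      = 5.88 m.

5.88


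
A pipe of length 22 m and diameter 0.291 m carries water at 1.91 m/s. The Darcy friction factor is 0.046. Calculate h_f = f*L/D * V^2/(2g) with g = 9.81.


Darcy-Weisbach equation: h_f = f * (L/D) * V^2/(2g).
f * L/D = 0.046 * 22/0.291 = 3.4777.
V^2/(2g) = 1.91^2 / (2*9.81) = 3.6481 / 19.62 = 0.1859 m.
h_f = 3.4777 * 0.1859 = 0.647 m.

0.647


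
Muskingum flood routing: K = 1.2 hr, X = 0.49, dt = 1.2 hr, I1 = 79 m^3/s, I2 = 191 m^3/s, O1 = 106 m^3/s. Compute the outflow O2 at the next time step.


Muskingum coefficients:
denom = 2*K*(1-X) + dt = 2*1.2*(1-0.49) + 1.2 = 2.424.
C0 = (dt - 2*K*X)/denom = (1.2 - 2*1.2*0.49)/2.424 = 0.0099.
C1 = (dt + 2*K*X)/denom = (1.2 + 2*1.2*0.49)/2.424 = 0.9802.
C2 = (2*K*(1-X) - dt)/denom = 0.0099.
O2 = C0*I2 + C1*I1 + C2*O1
   = 0.0099*191 + 0.9802*79 + 0.0099*106
   = 80.38 m^3/s.

80.38


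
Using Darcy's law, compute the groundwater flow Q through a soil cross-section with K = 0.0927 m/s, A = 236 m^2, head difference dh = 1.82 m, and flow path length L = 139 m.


Darcy's law: Q = K * A * i, where i = dh/L.
Hydraulic gradient i = 1.82 / 139 = 0.013094.
Q = 0.0927 * 236 * 0.013094
  = 0.2864 m^3/s.

0.2864


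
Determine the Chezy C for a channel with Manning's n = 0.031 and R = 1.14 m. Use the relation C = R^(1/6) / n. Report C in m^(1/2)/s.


The Chezy coefficient relates to Manning's n through C = R^(1/6) / n.
R^(1/6) = 1.14^(1/6) = 1.022078.
C = 1.022078 / 0.031 = 32.97 m^(1/2)/s.

32.97


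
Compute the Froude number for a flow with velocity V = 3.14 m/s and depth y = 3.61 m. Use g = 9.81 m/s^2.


The Froude number is defined as Fr = V / sqrt(g*y).
g*y = 9.81 * 3.61 = 35.4141.
sqrt(g*y) = sqrt(35.4141) = 5.951.
Fr = 3.14 / 5.951 = 0.5276.

0.5276


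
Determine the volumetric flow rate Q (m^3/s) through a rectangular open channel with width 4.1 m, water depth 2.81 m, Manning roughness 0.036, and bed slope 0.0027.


For a rectangular channel, the cross-sectional area A = b * y = 4.1 * 2.81 = 11.52 m^2.
The wetted perimeter P = b + 2y = 4.1 + 2*2.81 = 9.72 m.
Hydraulic radius R = A/P = 11.52/9.72 = 1.1853 m.
Velocity V = (1/n)*R^(2/3)*S^(1/2) = (1/0.036)*1.1853^(2/3)*0.0027^(1/2) = 1.6166 m/s.
Discharge Q = A * V = 11.52 * 1.6166 = 18.625 m^3/s.

18.625


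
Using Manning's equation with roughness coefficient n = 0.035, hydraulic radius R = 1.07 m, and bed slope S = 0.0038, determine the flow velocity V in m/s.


Manning's equation gives V = (1/n) * R^(2/3) * S^(1/2).
First, compute R^(2/3) = 1.07^(2/3) = 1.0461.
Next, S^(1/2) = 0.0038^(1/2) = 0.061644.
Then 1/n = 1/0.035 = 28.57.
V = 28.57 * 1.0461 * 0.061644 = 1.8425 m/s.

1.8425


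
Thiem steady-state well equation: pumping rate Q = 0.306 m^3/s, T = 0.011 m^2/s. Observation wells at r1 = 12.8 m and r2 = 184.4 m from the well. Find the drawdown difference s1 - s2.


Thiem equation: s1 - s2 = Q/(2*pi*T) * ln(r2/r1).
ln(r2/r1) = ln(184.4/12.8) = 2.6677.
Q/(2*pi*T) = 0.306 / (2*pi*0.011) = 0.306 / 0.0691 = 4.4274.
s1 - s2 = 4.4274 * 2.6677 = 11.8108 m.

11.8108


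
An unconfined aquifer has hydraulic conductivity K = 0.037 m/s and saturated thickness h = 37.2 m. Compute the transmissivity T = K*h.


Transmissivity is defined as T = K * h.
T = 0.037 * 37.2
  = 1.3764 m^2/s.

1.3764


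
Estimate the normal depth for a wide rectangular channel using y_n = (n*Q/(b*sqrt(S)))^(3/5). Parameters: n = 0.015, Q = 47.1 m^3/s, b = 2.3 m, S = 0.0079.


We use the wide-channel approximation y_n = (n*Q/(b*sqrt(S)))^(3/5).
sqrt(S) = sqrt(0.0079) = 0.088882.
Numerator: n*Q = 0.015 * 47.1 = 0.7065.
Denominator: b*sqrt(S) = 2.3 * 0.088882 = 0.204429.
arg = 3.456.
y_n = 3.456^(3/5) = 2.1045 m.

2.1045


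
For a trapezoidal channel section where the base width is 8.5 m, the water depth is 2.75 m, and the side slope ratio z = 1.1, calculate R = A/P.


For a trapezoidal section with side slope z:
A = (b + z*y)*y = (8.5 + 1.1*2.75)*2.75 = 31.694 m^2.
P = b + 2*y*sqrt(1 + z^2) = 8.5 + 2*2.75*sqrt(1 + 1.1^2) = 16.676 m.
R = A/P = 31.694 / 16.676 = 1.9005 m.

1.9005


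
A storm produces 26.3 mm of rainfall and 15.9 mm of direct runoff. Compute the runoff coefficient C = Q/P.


The runoff coefficient C = runoff depth / rainfall depth.
C = 15.9 / 26.3
  = 0.6046.

0.6046


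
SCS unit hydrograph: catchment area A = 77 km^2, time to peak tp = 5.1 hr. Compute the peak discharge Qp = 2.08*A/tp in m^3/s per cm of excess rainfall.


SCS formula: Qp = 2.08 * A / tp.
Qp = 2.08 * 77 / 5.1
   = 160.16 / 5.1
   = 31.4 m^3/s per cm.

31.4


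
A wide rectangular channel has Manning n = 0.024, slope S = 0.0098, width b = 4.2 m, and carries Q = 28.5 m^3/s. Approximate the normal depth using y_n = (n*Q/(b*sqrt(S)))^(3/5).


We use the wide-channel approximation y_n = (n*Q/(b*sqrt(S)))^(3/5).
sqrt(S) = sqrt(0.0098) = 0.098995.
Numerator: n*Q = 0.024 * 28.5 = 0.684.
Denominator: b*sqrt(S) = 4.2 * 0.098995 = 0.415779.
arg = 1.6451.
y_n = 1.6451^(3/5) = 1.3481 m.

1.3481


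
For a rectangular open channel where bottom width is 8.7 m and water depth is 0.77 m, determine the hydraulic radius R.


For a rectangular section:
Flow area A = b * y = 8.7 * 0.77 = 6.7 m^2.
Wetted perimeter P = b + 2y = 8.7 + 2*0.77 = 10.24 m.
Hydraulic radius R = A/P = 6.7 / 10.24 = 0.6542 m.

0.6542


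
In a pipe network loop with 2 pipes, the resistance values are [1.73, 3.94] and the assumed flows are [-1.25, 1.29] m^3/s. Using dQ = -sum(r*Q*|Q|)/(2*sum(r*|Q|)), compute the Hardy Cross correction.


Numerator terms (r*Q*|Q|): 1.73*-1.25*|-1.25| = -2.7031; 3.94*1.29*|1.29| = 6.5566.
Sum of numerator = 3.8534.
Denominator terms (r*|Q|): 1.73*|-1.25| = 2.1625; 3.94*|1.29| = 5.0826.
2 * sum of denominator = 2 * 7.2451 = 14.4902.
dQ = -3.8534 / 14.4902 = -0.2659 m^3/s.

-0.2659


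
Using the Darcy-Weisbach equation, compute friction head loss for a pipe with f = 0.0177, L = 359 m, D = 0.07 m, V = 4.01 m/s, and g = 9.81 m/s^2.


Darcy-Weisbach equation: h_f = f * (L/D) * V^2/(2g).
f * L/D = 0.0177 * 359/0.07 = 90.7757.
V^2/(2g) = 4.01^2 / (2*9.81) = 16.0801 / 19.62 = 0.8196 m.
h_f = 90.7757 * 0.8196 = 74.398 m.

74.398


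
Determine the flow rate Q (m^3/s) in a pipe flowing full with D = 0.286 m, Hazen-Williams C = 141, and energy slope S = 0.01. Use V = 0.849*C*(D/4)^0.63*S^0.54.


For a full circular pipe, R = D/4 = 0.286/4 = 0.0715 m.
V = 0.849 * 141 * 0.0715^0.63 * 0.01^0.54
  = 0.849 * 141 * 0.189764 * 0.083176
  = 1.8895 m/s.
Pipe area A = pi*D^2/4 = pi*0.286^2/4 = 0.0642 m^2.
Q = A * V = 0.0642 * 1.8895 = 0.1214 m^3/s.

0.1214


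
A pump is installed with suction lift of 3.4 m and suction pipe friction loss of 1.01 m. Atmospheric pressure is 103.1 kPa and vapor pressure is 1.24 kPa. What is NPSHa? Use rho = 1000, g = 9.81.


NPSHa = p_atm/(rho*g) - z_s - hf_s - p_vap/(rho*g).
p_atm/(rho*g) = 103.1*1000 / (1000*9.81) = 10.51 m.
p_vap/(rho*g) = 1.24*1000 / (1000*9.81) = 0.126 m.
NPSHa = 10.51 - 3.4 - 1.01 - 0.126
      = 5.97 m.

5.97


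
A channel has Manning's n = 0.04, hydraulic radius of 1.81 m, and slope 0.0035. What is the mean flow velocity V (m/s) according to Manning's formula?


Manning's equation gives V = (1/n) * R^(2/3) * S^(1/2).
First, compute R^(2/3) = 1.81^(2/3) = 1.4852.
Next, S^(1/2) = 0.0035^(1/2) = 0.059161.
Then 1/n = 1/0.04 = 25.0.
V = 25.0 * 1.4852 * 0.059161 = 2.1966 m/s.

2.1966


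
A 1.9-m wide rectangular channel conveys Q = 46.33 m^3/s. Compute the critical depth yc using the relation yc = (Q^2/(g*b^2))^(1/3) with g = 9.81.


Using yc = (Q^2 / (g * b^2))^(1/3):
Q^2 = 46.33^2 = 2146.47.
g * b^2 = 9.81 * 1.9^2 = 9.81 * 3.61 = 35.41.
Q^2 / (g*b^2) = 2146.47 / 35.41 = 60.6176.
yc = 60.6176^(1/3) = 3.9281 m.

3.9281


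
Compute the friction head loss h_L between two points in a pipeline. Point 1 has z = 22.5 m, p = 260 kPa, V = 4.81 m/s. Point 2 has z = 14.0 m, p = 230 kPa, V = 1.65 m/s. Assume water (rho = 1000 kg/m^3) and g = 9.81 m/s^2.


Total head at each section: H = z + p/(rho*g) + V^2/(2g).
H1 = 22.5 + 260*1000/(1000*9.81) + 4.81^2/(2*9.81)
   = 22.5 + 26.504 + 1.1792
   = 50.183 m.
H2 = 14.0 + 230*1000/(1000*9.81) + 1.65^2/(2*9.81)
   = 14.0 + 23.445 + 0.1388
   = 37.584 m.
h_L = H1 - H2 = 50.183 - 37.584 = 12.599 m.

12.599


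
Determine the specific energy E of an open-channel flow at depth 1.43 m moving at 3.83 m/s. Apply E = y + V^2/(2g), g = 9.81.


Specific energy E = y + V^2/(2g).
Velocity head = V^2/(2g) = 3.83^2 / (2*9.81) = 14.6689 / 19.62 = 0.7477 m.
E = 1.43 + 0.7477 = 2.1777 m.

2.1777


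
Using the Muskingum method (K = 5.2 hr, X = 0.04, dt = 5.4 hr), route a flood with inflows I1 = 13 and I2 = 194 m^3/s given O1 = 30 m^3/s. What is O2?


Muskingum coefficients:
denom = 2*K*(1-X) + dt = 2*5.2*(1-0.04) + 5.4 = 15.384.
C0 = (dt - 2*K*X)/denom = (5.4 - 2*5.2*0.04)/15.384 = 0.324.
C1 = (dt + 2*K*X)/denom = (5.4 + 2*5.2*0.04)/15.384 = 0.3781.
C2 = (2*K*(1-X) - dt)/denom = 0.298.
O2 = C0*I2 + C1*I1 + C2*O1
   = 0.324*194 + 0.3781*13 + 0.298*30
   = 76.7 m^3/s.

76.7


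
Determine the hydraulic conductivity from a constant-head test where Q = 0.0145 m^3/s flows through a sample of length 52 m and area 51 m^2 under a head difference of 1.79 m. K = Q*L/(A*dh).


From K = Q*L / (A*dh):
Numerator: Q*L = 0.0145 * 52 = 0.754.
Denominator: A*dh = 51 * 1.79 = 91.29.
K = 0.754 / 91.29 = 0.008259 m/s.

0.008259


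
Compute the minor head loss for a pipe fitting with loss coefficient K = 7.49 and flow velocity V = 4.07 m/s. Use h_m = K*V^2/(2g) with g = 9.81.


Minor loss formula: h_m = K * V^2/(2g).
V^2 = 4.07^2 = 16.5649.
V^2/(2g) = 16.5649 / 19.62 = 0.8443 m.
h_m = 7.49 * 0.8443 = 6.3237 m.

6.3237


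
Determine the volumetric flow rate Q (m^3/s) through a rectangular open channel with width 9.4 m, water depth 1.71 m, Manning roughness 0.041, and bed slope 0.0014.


For a rectangular channel, the cross-sectional area A = b * y = 9.4 * 1.71 = 16.07 m^2.
The wetted perimeter P = b + 2y = 9.4 + 2*1.71 = 12.82 m.
Hydraulic radius R = A/P = 16.07/12.82 = 1.2538 m.
Velocity V = (1/n)*R^(2/3)*S^(1/2) = (1/0.041)*1.2538^(2/3)*0.0014^(1/2) = 1.0611 m/s.
Discharge Q = A * V = 16.07 * 1.0611 = 17.057 m^3/s.

17.057


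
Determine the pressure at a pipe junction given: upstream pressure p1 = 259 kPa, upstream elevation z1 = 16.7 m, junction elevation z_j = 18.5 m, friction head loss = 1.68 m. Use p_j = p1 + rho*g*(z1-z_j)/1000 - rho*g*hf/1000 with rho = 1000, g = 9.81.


Junction pressure: p_j = p1 + rho*g*(z1 - z_j)/1000 - rho*g*hf/1000.
Elevation term = 1000*9.81*(16.7 - 18.5)/1000 = -17.658 kPa.
Friction term = 1000*9.81*1.68/1000 = 16.481 kPa.
p_j = 259 + -17.658 - 16.481 = 224.86 kPa.

224.86


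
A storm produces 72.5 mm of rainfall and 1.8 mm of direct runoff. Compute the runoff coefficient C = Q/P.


The runoff coefficient C = runoff depth / rainfall depth.
C = 1.8 / 72.5
  = 0.0248.

0.0248


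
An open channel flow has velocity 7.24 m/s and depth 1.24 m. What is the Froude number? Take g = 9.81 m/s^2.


The Froude number is defined as Fr = V / sqrt(g*y).
g*y = 9.81 * 1.24 = 12.1644.
sqrt(g*y) = sqrt(12.1644) = 3.4877.
Fr = 7.24 / 3.4877 = 2.0758.

2.0758


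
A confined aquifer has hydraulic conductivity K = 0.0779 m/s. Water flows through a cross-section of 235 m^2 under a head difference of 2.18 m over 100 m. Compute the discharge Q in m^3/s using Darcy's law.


Darcy's law: Q = K * A * i, where i = dh/L.
Hydraulic gradient i = 2.18 / 100 = 0.0218.
Q = 0.0779 * 235 * 0.0218
  = 0.3991 m^3/s.

0.3991


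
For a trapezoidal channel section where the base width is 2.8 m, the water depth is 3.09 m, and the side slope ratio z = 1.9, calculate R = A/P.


For a trapezoidal section with side slope z:
A = (b + z*y)*y = (2.8 + 1.9*3.09)*3.09 = 26.793 m^2.
P = b + 2*y*sqrt(1 + z^2) = 2.8 + 2*3.09*sqrt(1 + 1.9^2) = 16.069 m.
R = A/P = 26.793 / 16.069 = 1.6674 m.

1.6674


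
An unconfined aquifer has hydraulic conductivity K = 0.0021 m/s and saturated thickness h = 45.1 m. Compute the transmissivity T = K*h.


Transmissivity is defined as T = K * h.
T = 0.0021 * 45.1
  = 0.0947 m^2/s.

0.0947


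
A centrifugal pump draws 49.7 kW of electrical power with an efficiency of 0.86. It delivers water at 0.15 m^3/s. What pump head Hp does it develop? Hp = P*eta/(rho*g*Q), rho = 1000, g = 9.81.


Pump head formula: Hp = P * eta / (rho * g * Q).
Numerator: P * eta = 49.7 * 1000 * 0.86 = 42742.0 W.
Denominator: rho * g * Q = 1000 * 9.81 * 0.15 = 1471.5.
Hp = 42742.0 / 1471.5 = 29.05 m.

29.05


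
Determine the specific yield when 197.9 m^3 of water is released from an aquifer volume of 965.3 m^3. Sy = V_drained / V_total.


Specific yield Sy = Volume drained / Total volume.
Sy = 197.9 / 965.3
   = 0.205.

0.205


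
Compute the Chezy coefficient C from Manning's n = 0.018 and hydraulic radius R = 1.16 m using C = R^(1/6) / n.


The Chezy coefficient relates to Manning's n through C = R^(1/6) / n.
R^(1/6) = 1.16^(1/6) = 1.025045.
C = 1.025045 / 0.018 = 56.95 m^(1/2)/s.

56.95


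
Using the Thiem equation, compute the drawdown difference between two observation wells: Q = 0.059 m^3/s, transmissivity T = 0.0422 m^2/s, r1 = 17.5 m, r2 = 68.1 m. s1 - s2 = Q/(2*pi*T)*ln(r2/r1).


Thiem equation: s1 - s2 = Q/(2*pi*T) * ln(r2/r1).
ln(r2/r1) = ln(68.1/17.5) = 1.3588.
Q/(2*pi*T) = 0.059 / (2*pi*0.0422) = 0.059 / 0.2652 = 0.2225.
s1 - s2 = 0.2225 * 1.3588 = 0.3023 m.

0.3023


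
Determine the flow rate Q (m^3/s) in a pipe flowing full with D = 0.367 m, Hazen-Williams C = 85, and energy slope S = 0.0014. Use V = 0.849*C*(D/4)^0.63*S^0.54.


For a full circular pipe, R = D/4 = 0.367/4 = 0.0917 m.
V = 0.849 * 85 * 0.0917^0.63 * 0.0014^0.54
  = 0.849 * 85 * 0.222045 * 0.028768
  = 0.461 m/s.
Pipe area A = pi*D^2/4 = pi*0.367^2/4 = 0.1058 m^2.
Q = A * V = 0.1058 * 0.461 = 0.0488 m^3/s.

0.0488


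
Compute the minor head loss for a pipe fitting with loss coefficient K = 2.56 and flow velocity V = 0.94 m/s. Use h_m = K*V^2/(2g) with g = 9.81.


Minor loss formula: h_m = K * V^2/(2g).
V^2 = 0.94^2 = 0.8836.
V^2/(2g) = 0.8836 / 19.62 = 0.045 m.
h_m = 2.56 * 0.045 = 0.1153 m.

0.1153


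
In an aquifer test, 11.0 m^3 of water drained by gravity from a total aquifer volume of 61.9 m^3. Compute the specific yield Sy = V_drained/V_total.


Specific yield Sy = Volume drained / Total volume.
Sy = 11.0 / 61.9
   = 0.1777.

0.1777


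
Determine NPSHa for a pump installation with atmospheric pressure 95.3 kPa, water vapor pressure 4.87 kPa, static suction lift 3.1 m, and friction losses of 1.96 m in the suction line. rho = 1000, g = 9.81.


NPSHa = p_atm/(rho*g) - z_s - hf_s - p_vap/(rho*g).
p_atm/(rho*g) = 95.3*1000 / (1000*9.81) = 9.715 m.
p_vap/(rho*g) = 4.87*1000 / (1000*9.81) = 0.496 m.
NPSHa = 9.715 - 3.1 - 1.96 - 0.496
      = 4.16 m.

4.16


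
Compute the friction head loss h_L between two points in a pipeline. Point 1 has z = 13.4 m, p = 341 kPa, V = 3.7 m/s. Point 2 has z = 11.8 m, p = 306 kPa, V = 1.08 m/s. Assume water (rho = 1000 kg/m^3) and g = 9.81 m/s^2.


Total head at each section: H = z + p/(rho*g) + V^2/(2g).
H1 = 13.4 + 341*1000/(1000*9.81) + 3.7^2/(2*9.81)
   = 13.4 + 34.76 + 0.6978
   = 48.858 m.
H2 = 11.8 + 306*1000/(1000*9.81) + 1.08^2/(2*9.81)
   = 11.8 + 31.193 + 0.0594
   = 43.052 m.
h_L = H1 - H2 = 48.858 - 43.052 = 5.806 m.

5.806


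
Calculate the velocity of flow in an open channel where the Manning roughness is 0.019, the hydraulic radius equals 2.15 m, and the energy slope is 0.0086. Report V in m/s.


Manning's equation gives V = (1/n) * R^(2/3) * S^(1/2).
First, compute R^(2/3) = 2.15^(2/3) = 1.6658.
Next, S^(1/2) = 0.0086^(1/2) = 0.092736.
Then 1/n = 1/0.019 = 52.63.
V = 52.63 * 1.6658 * 0.092736 = 8.1306 m/s.

8.1306


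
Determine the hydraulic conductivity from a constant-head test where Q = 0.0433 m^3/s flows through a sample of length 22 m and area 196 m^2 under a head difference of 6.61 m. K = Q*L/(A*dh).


From K = Q*L / (A*dh):
Numerator: Q*L = 0.0433 * 22 = 0.9526.
Denominator: A*dh = 196 * 6.61 = 1295.56.
K = 0.9526 / 1295.56 = 0.000735 m/s.

0.000735


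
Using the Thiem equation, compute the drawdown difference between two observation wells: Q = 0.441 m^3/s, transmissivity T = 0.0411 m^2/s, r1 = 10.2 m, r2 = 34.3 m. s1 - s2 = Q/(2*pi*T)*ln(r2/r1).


Thiem equation: s1 - s2 = Q/(2*pi*T) * ln(r2/r1).
ln(r2/r1) = ln(34.3/10.2) = 1.2128.
Q/(2*pi*T) = 0.441 / (2*pi*0.0411) = 0.441 / 0.2582 = 1.7077.
s1 - s2 = 1.7077 * 1.2128 = 2.0711 m.

2.0711


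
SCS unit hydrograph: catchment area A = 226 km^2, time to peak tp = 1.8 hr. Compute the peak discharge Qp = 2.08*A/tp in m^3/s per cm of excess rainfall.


SCS formula: Qp = 2.08 * A / tp.
Qp = 2.08 * 226 / 1.8
   = 470.08 / 1.8
   = 261.16 m^3/s per cm.

261.16


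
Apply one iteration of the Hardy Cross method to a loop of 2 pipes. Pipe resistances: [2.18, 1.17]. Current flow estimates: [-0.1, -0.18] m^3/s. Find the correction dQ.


Numerator terms (r*Q*|Q|): 2.18*-0.1*|-0.1| = -0.0218; 1.17*-0.18*|-0.18| = -0.0379.
Sum of numerator = -0.0597.
Denominator terms (r*|Q|): 2.18*|-0.1| = 0.218; 1.17*|-0.18| = 0.2106.
2 * sum of denominator = 2 * 0.4286 = 0.8572.
dQ = --0.0597 / 0.8572 = 0.0697 m^3/s.

0.0697


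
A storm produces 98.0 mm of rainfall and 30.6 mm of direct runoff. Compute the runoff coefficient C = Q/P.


The runoff coefficient C = runoff depth / rainfall depth.
C = 30.6 / 98.0
  = 0.3122.

0.3122


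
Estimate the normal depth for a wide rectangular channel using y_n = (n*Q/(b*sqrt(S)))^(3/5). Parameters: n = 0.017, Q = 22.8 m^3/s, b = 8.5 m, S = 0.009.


We use the wide-channel approximation y_n = (n*Q/(b*sqrt(S)))^(3/5).
sqrt(S) = sqrt(0.009) = 0.094868.
Numerator: n*Q = 0.017 * 22.8 = 0.3876.
Denominator: b*sqrt(S) = 8.5 * 0.094868 = 0.806378.
arg = 0.4807.
y_n = 0.4807^(3/5) = 0.6443 m.

0.6443


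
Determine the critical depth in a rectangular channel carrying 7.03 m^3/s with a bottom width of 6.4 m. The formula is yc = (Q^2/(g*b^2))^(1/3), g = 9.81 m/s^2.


Using yc = (Q^2 / (g * b^2))^(1/3):
Q^2 = 7.03^2 = 49.42.
g * b^2 = 9.81 * 6.4^2 = 9.81 * 40.96 = 401.82.
Q^2 / (g*b^2) = 49.42 / 401.82 = 0.123.
yc = 0.123^(1/3) = 0.4973 m.

0.4973


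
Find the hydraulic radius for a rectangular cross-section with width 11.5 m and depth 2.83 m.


For a rectangular section:
Flow area A = b * y = 11.5 * 2.83 = 32.55 m^2.
Wetted perimeter P = b + 2y = 11.5 + 2*2.83 = 17.16 m.
Hydraulic radius R = A/P = 32.55 / 17.16 = 1.8966 m.

1.8966


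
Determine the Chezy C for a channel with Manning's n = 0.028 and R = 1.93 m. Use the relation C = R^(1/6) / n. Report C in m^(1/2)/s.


The Chezy coefficient relates to Manning's n through C = R^(1/6) / n.
R^(1/6) = 1.93^(1/6) = 1.115817.
C = 1.115817 / 0.028 = 39.85 m^(1/2)/s.

39.85


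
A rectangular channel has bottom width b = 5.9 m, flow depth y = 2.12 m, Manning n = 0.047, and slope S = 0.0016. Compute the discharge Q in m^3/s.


For a rectangular channel, the cross-sectional area A = b * y = 5.9 * 2.12 = 12.51 m^2.
The wetted perimeter P = b + 2y = 5.9 + 2*2.12 = 10.14 m.
Hydraulic radius R = A/P = 12.51/10.14 = 1.2335 m.
Velocity V = (1/n)*R^(2/3)*S^(1/2) = (1/0.047)*1.2335^(2/3)*0.0016^(1/2) = 0.9789 m/s.
Discharge Q = A * V = 12.51 * 0.9789 = 12.244 m^3/s.

12.244


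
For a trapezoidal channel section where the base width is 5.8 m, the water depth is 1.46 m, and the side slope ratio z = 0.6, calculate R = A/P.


For a trapezoidal section with side slope z:
A = (b + z*y)*y = (5.8 + 0.6*1.46)*1.46 = 9.747 m^2.
P = b + 2*y*sqrt(1 + z^2) = 5.8 + 2*1.46*sqrt(1 + 0.6^2) = 9.205 m.
R = A/P = 9.747 / 9.205 = 1.0588 m.

1.0588


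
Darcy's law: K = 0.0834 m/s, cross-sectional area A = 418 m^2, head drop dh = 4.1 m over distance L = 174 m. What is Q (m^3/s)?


Darcy's law: Q = K * A * i, where i = dh/L.
Hydraulic gradient i = 4.1 / 174 = 0.023563.
Q = 0.0834 * 418 * 0.023563
  = 0.8214 m^3/s.

0.8214


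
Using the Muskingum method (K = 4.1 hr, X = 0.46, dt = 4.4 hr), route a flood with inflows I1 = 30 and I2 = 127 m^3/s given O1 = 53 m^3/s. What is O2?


Muskingum coefficients:
denom = 2*K*(1-X) + dt = 2*4.1*(1-0.46) + 4.4 = 8.828.
C0 = (dt - 2*K*X)/denom = (4.4 - 2*4.1*0.46)/8.828 = 0.0711.
C1 = (dt + 2*K*X)/denom = (4.4 + 2*4.1*0.46)/8.828 = 0.9257.
C2 = (2*K*(1-X) - dt)/denom = 0.0032.
O2 = C0*I2 + C1*I1 + C2*O1
   = 0.0711*127 + 0.9257*30 + 0.0032*53
   = 36.97 m^3/s.

36.97


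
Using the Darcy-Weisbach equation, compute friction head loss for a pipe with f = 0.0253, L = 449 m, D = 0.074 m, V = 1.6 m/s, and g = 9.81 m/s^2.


Darcy-Weisbach equation: h_f = f * (L/D) * V^2/(2g).
f * L/D = 0.0253 * 449/0.074 = 153.5095.
V^2/(2g) = 1.6^2 / (2*9.81) = 2.56 / 19.62 = 0.1305 m.
h_f = 153.5095 * 0.1305 = 20.03 m.

20.03


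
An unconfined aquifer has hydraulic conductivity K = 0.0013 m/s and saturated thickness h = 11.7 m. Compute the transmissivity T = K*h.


Transmissivity is defined as T = K * h.
T = 0.0013 * 11.7
  = 0.0152 m^2/s.

0.0152


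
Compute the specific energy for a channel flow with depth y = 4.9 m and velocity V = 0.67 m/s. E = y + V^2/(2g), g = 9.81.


Specific energy E = y + V^2/(2g).
Velocity head = V^2/(2g) = 0.67^2 / (2*9.81) = 0.4489 / 19.62 = 0.0229 m.
E = 4.9 + 0.0229 = 4.9229 m.

4.9229


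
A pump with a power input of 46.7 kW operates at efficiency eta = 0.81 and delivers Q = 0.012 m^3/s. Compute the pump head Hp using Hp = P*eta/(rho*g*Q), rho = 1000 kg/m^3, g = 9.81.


Pump head formula: Hp = P * eta / (rho * g * Q).
Numerator: P * eta = 46.7 * 1000 * 0.81 = 37827.0 W.
Denominator: rho * g * Q = 1000 * 9.81 * 0.012 = 117.72.
Hp = 37827.0 / 117.72 = 321.33 m.

321.33


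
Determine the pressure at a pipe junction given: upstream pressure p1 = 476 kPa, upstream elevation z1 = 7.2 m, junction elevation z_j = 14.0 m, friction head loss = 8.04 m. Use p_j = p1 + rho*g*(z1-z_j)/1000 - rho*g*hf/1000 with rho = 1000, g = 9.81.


Junction pressure: p_j = p1 + rho*g*(z1 - z_j)/1000 - rho*g*hf/1000.
Elevation term = 1000*9.81*(7.2 - 14.0)/1000 = -66.708 kPa.
Friction term = 1000*9.81*8.04/1000 = 78.872 kPa.
p_j = 476 + -66.708 - 78.872 = 330.42 kPa.

330.42


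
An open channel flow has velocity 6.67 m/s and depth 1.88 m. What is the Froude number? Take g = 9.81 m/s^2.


The Froude number is defined as Fr = V / sqrt(g*y).
g*y = 9.81 * 1.88 = 18.4428.
sqrt(g*y) = sqrt(18.4428) = 4.2945.
Fr = 6.67 / 4.2945 = 1.5531.

1.5531


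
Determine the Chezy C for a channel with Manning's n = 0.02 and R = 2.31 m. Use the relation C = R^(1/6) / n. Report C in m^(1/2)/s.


The Chezy coefficient relates to Manning's n through C = R^(1/6) / n.
R^(1/6) = 2.31^(1/6) = 1.149746.
C = 1.149746 / 0.02 = 57.49 m^(1/2)/s.

57.49


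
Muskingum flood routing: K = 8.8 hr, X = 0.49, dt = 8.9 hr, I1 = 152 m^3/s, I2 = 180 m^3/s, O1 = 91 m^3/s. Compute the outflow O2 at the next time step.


Muskingum coefficients:
denom = 2*K*(1-X) + dt = 2*8.8*(1-0.49) + 8.9 = 17.876.
C0 = (dt - 2*K*X)/denom = (8.9 - 2*8.8*0.49)/17.876 = 0.0154.
C1 = (dt + 2*K*X)/denom = (8.9 + 2*8.8*0.49)/17.876 = 0.9803.
C2 = (2*K*(1-X) - dt)/denom = 0.0043.
O2 = C0*I2 + C1*I1 + C2*O1
   = 0.0154*180 + 0.9803*152 + 0.0043*91
   = 152.17 m^3/s.

152.17


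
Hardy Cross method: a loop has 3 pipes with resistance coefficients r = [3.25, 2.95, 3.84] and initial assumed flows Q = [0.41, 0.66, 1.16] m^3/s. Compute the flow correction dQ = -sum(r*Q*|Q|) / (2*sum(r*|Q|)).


Numerator terms (r*Q*|Q|): 3.25*0.41*|0.41| = 0.5463; 2.95*0.66*|0.66| = 1.285; 3.84*1.16*|1.16| = 5.1671.
Sum of numerator = 6.9984.
Denominator terms (r*|Q|): 3.25*|0.41| = 1.3325; 2.95*|0.66| = 1.947; 3.84*|1.16| = 4.4544.
2 * sum of denominator = 2 * 7.7339 = 15.4678.
dQ = -6.9984 / 15.4678 = -0.4525 m^3/s.

-0.4525


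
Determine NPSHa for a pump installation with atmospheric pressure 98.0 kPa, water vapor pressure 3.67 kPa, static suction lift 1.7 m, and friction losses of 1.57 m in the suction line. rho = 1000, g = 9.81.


NPSHa = p_atm/(rho*g) - z_s - hf_s - p_vap/(rho*g).
p_atm/(rho*g) = 98.0*1000 / (1000*9.81) = 9.99 m.
p_vap/(rho*g) = 3.67*1000 / (1000*9.81) = 0.374 m.
NPSHa = 9.99 - 1.7 - 1.57 - 0.374
      = 6.35 m.

6.35


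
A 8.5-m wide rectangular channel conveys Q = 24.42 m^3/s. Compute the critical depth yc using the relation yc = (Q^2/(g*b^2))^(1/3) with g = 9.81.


Using yc = (Q^2 / (g * b^2))^(1/3):
Q^2 = 24.42^2 = 596.34.
g * b^2 = 9.81 * 8.5^2 = 9.81 * 72.25 = 708.77.
Q^2 / (g*b^2) = 596.34 / 708.77 = 0.8414.
yc = 0.8414^(1/3) = 0.944 m.

0.944


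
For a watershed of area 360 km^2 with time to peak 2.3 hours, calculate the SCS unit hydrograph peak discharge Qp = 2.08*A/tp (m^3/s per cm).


SCS formula: Qp = 2.08 * A / tp.
Qp = 2.08 * 360 / 2.3
   = 748.8 / 2.3
   = 325.57 m^3/s per cm.

325.57


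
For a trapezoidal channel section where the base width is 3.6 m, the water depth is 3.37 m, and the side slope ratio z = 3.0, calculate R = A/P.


For a trapezoidal section with side slope z:
A = (b + z*y)*y = (3.6 + 3.0*3.37)*3.37 = 46.203 m^2.
P = b + 2*y*sqrt(1 + z^2) = 3.6 + 2*3.37*sqrt(1 + 3.0^2) = 24.914 m.
R = A/P = 46.203 / 24.914 = 1.8545 m.

1.8545


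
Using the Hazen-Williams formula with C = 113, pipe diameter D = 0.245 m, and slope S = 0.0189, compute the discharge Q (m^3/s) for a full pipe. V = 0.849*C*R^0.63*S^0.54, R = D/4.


For a full circular pipe, R = D/4 = 0.245/4 = 0.0612 m.
V = 0.849 * 113 * 0.0612^0.63 * 0.0189^0.54
  = 0.849 * 113 * 0.172138 * 0.117298
  = 1.9371 m/s.
Pipe area A = pi*D^2/4 = pi*0.245^2/4 = 0.0471 m^2.
Q = A * V = 0.0471 * 1.9371 = 0.0913 m^3/s.

0.0913


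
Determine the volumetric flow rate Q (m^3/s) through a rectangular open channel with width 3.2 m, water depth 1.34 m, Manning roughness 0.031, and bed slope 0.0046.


For a rectangular channel, the cross-sectional area A = b * y = 3.2 * 1.34 = 4.29 m^2.
The wetted perimeter P = b + 2y = 3.2 + 2*1.34 = 5.88 m.
Hydraulic radius R = A/P = 4.29/5.88 = 0.7293 m.
Velocity V = (1/n)*R^(2/3)*S^(1/2) = (1/0.031)*0.7293^(2/3)*0.0046^(1/2) = 1.7726 m/s.
Discharge Q = A * V = 4.29 * 1.7726 = 7.601 m^3/s.

7.601


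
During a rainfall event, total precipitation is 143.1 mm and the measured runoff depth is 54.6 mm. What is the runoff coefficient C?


The runoff coefficient C = runoff depth / rainfall depth.
C = 54.6 / 143.1
  = 0.3816.

0.3816


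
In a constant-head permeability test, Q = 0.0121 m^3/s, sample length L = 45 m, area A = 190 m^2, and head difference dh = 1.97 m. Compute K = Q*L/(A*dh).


From K = Q*L / (A*dh):
Numerator: Q*L = 0.0121 * 45 = 0.5445.
Denominator: A*dh = 190 * 1.97 = 374.3.
K = 0.5445 / 374.3 = 0.001455 m/s.

0.001455
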